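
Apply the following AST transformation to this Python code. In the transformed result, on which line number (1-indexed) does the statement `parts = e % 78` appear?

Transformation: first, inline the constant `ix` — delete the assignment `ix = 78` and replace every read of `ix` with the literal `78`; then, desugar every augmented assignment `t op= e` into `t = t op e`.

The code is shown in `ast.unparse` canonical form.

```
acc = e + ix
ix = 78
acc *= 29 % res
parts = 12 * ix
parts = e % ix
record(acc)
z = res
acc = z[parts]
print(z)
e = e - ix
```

4

Transformed code:
acc = e + 78
acc = acc * (29 % res)
parts = 12 * 78
parts = e % 78
record(acc)
z = res
acc = z[parts]
print(z)
e = e - 78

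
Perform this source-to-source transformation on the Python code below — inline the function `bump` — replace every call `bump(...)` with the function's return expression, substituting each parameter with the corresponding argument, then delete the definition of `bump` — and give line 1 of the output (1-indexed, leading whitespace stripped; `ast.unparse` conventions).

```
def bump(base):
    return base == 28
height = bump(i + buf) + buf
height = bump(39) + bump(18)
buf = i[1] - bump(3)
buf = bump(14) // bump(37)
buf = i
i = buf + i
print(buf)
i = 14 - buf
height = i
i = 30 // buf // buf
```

height = (i + buf == 28) + buf

Transformed code:
height = (i + buf == 28) + buf
height = (39 == 28) + (18 == 28)
buf = i[1] - (3 == 28)
buf = (14 == 28) // (37 == 28)
buf = i
i = buf + i
print(buf)
i = 14 - buf
height = i
i = 30 // buf // buf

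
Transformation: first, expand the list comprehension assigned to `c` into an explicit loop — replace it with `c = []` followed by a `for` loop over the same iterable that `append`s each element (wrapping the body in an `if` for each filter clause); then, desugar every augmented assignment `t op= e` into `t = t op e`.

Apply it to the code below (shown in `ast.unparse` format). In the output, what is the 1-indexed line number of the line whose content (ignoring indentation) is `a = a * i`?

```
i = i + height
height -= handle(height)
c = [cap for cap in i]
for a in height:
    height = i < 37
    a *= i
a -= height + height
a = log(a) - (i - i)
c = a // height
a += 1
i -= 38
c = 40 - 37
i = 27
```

8

Transformed code:
i = i + height
height = height - handle(height)
c = []
for cap in i:
    c.append(cap)
for a in height:
    height = i < 37
    a = a * i
a = a - (height + height)
a = log(a) - (i - i)
c = a // height
a = a + 1
i = i - 38
c = 40 - 37
i = 27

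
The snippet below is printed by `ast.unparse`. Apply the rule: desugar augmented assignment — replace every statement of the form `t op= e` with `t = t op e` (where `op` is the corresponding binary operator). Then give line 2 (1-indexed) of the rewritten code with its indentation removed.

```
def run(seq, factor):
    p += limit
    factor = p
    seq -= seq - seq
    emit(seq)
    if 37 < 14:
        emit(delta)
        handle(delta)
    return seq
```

Transformed code:
def run(seq, factor):
    p = p + limit
    factor = p
    seq = seq - (seq - seq)
    emit(seq)
    if 37 < 14:
        emit(delta)
        handle(delta)
    return seq

p = p + limit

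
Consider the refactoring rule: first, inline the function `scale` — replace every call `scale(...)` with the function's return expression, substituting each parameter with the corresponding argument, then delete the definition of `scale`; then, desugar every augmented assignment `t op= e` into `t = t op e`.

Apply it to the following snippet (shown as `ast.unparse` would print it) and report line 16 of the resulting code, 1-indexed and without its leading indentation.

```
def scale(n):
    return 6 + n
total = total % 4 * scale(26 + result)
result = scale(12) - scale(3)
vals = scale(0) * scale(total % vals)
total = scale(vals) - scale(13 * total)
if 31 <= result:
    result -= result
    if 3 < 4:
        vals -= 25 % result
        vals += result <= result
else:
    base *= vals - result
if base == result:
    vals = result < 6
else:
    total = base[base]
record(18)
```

record(18)

Transformed code:
total = total % 4 * (6 + (26 + result))
result = 6 + 12 - (6 + 3)
vals = (6 + 0) * (6 + total % vals)
total = 6 + vals - (6 + 13 * total)
if 31 <= result:
    result = result - result
    if 3 < 4:
        vals = vals - 25 % result
        vals = vals + (result <= result)
else:
    base = base * (vals - result)
if base == result:
    vals = result < 6
else:
    total = base[base]
record(18)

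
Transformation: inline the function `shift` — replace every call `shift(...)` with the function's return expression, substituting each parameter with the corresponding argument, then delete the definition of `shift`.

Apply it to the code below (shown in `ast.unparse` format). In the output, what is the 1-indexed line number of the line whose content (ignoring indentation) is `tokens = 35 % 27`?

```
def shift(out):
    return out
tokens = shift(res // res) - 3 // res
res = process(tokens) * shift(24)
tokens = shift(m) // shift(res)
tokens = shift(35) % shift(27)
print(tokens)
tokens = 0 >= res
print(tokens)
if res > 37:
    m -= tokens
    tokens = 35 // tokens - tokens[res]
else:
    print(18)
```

4

Transformed code:
tokens = res // res - 3 // res
res = process(tokens) * 24
tokens = m // res
tokens = 35 % 27
print(tokens)
tokens = 0 >= res
print(tokens)
if res > 37:
    m -= tokens
    tokens = 35 // tokens - tokens[res]
else:
    print(18)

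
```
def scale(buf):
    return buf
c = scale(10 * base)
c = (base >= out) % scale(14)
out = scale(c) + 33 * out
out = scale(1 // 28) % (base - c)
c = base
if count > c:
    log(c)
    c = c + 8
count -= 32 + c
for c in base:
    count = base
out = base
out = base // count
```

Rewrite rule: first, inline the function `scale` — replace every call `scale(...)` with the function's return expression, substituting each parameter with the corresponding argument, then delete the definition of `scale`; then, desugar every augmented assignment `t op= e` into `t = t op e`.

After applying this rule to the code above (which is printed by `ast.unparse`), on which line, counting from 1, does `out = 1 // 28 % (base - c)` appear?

Transformed code:
c = 10 * base
c = (base >= out) % 14
out = c + 33 * out
out = 1 // 28 % (base - c)
c = base
if count > c:
    log(c)
    c = c + 8
count = count - (32 + c)
for c in base:
    count = base
out = base
out = base // count

4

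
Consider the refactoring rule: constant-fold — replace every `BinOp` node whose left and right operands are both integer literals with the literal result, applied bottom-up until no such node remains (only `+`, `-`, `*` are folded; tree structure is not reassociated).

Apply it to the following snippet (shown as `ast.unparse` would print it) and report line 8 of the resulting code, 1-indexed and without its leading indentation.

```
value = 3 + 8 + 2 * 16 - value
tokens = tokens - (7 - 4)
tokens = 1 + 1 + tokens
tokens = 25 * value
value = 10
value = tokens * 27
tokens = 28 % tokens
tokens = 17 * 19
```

tokens = 323

Transformed code:
value = 43 - value
tokens = tokens - 3
tokens = 2 + tokens
tokens = 25 * value
value = 10
value = tokens * 27
tokens = 28 % tokens
tokens = 323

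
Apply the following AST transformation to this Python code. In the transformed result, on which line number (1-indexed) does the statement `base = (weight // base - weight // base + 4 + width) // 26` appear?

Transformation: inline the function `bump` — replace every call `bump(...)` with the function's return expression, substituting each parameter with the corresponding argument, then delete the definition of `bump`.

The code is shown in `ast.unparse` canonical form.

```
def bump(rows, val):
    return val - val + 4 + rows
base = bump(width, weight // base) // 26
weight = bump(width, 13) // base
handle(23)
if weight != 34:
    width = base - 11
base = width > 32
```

Transformed code:
base = (weight // base - weight // base + 4 + width) // 26
weight = (13 - 13 + 4 + width) // base
handle(23)
if weight != 34:
    width = base - 11
base = width > 32

1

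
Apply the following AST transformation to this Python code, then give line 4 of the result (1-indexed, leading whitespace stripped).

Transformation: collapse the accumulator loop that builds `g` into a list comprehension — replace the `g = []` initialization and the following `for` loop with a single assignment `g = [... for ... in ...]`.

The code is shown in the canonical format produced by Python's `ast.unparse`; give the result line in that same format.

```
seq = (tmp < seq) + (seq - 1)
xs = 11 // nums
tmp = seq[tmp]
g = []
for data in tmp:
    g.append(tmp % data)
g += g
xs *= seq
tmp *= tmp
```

Transformed code:
seq = (tmp < seq) + (seq - 1)
xs = 11 // nums
tmp = seq[tmp]
g = [tmp % data for data in tmp]
g += g
xs *= seq
tmp *= tmp

g = [tmp % data for data in tmp]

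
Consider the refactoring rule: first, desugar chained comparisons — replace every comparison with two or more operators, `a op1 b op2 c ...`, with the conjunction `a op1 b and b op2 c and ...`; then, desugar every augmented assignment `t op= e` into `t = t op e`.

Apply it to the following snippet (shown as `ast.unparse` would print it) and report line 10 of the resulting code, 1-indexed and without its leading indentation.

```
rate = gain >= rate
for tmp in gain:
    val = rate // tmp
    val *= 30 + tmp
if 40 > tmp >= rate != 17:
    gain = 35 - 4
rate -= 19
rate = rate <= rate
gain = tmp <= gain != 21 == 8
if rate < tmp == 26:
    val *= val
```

if rate < tmp and tmp == 26:

Transformed code:
rate = gain >= rate
for tmp in gain:
    val = rate // tmp
    val = val * (30 + tmp)
if 40 > tmp and tmp >= rate and (rate != 17):
    gain = 35 - 4
rate = rate - 19
rate = rate <= rate
gain = tmp <= gain and gain != 21 and (21 == 8)
if rate < tmp and tmp == 26:
    val = val * val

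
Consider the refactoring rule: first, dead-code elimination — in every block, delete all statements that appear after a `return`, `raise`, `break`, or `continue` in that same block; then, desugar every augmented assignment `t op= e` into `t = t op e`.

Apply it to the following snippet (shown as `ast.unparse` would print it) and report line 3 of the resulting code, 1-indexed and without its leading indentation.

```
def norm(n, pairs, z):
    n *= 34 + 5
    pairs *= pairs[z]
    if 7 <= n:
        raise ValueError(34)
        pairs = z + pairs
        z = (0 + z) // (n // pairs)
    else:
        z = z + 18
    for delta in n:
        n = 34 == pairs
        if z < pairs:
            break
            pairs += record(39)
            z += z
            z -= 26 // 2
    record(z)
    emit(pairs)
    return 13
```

pairs = pairs * pairs[z]

Transformed code:
def norm(n, pairs, z):
    n = n * (34 + 5)
    pairs = pairs * pairs[z]
    if 7 <= n:
        raise ValueError(34)
    else:
        z = z + 18
    for delta in n:
        n = 34 == pairs
        if z < pairs:
            break
    record(z)
    emit(pairs)
    return 13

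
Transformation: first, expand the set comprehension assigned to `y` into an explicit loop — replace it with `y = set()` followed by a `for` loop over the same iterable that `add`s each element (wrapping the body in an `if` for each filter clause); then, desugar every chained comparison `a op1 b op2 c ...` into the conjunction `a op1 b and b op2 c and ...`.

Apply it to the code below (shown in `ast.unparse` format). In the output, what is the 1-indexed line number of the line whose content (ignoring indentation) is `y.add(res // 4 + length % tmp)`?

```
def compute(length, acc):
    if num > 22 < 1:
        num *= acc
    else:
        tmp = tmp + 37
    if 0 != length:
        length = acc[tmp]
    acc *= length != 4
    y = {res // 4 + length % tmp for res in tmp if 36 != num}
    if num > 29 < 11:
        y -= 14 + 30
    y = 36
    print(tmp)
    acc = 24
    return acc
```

12

Transformed code:
def compute(length, acc):
    if num > 22 and 22 < 1:
        num *= acc
    else:
        tmp = tmp + 37
    if 0 != length:
        length = acc[tmp]
    acc *= length != 4
    y = set()
    for res in tmp:
        if 36 != num:
            y.add(res // 4 + length % tmp)
    if num > 29 and 29 < 11:
        y -= 14 + 30
    y = 36
    print(tmp)
    acc = 24
    return acc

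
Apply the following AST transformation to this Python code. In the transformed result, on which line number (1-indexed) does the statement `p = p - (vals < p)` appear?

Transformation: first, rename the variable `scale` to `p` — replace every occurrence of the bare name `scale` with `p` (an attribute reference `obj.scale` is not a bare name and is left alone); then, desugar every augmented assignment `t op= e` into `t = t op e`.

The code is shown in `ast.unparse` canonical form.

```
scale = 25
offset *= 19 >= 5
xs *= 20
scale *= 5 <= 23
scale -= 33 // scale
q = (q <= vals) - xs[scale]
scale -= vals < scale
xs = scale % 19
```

Transformed code:
p = 25
offset = offset * (19 >= 5)
xs = xs * 20
p = p * (5 <= 23)
p = p - 33 // p
q = (q <= vals) - xs[p]
p = p - (vals < p)
xs = p % 19

7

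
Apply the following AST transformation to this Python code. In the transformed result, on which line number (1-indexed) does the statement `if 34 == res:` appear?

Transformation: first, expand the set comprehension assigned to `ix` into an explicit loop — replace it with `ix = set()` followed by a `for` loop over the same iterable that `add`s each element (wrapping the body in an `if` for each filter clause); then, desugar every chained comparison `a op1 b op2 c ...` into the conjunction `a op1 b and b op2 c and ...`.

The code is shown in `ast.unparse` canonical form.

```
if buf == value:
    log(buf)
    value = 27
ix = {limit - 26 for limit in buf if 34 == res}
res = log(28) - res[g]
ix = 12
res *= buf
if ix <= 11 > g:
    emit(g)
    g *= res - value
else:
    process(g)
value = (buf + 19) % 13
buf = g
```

Transformed code:
if buf == value:
    log(buf)
    value = 27
ix = set()
for limit in buf:
    if 34 == res:
        ix.add(limit - 26)
res = log(28) - res[g]
ix = 12
res *= buf
if ix <= 11 and 11 > g:
    emit(g)
    g *= res - value
else:
    process(g)
value = (buf + 19) % 13
buf = g

6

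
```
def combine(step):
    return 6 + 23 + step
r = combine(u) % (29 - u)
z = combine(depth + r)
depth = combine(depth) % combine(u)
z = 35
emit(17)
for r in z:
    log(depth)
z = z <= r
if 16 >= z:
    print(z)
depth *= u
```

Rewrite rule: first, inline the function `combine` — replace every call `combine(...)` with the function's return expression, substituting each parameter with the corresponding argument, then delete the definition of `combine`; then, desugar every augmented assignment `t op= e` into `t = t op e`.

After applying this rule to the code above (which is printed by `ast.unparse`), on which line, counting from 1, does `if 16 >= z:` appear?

Transformed code:
r = (6 + 23 + u) % (29 - u)
z = 6 + 23 + (depth + r)
depth = (6 + 23 + depth) % (6 + 23 + u)
z = 35
emit(17)
for r in z:
    log(depth)
z = z <= r
if 16 >= z:
    print(z)
depth = depth * u

9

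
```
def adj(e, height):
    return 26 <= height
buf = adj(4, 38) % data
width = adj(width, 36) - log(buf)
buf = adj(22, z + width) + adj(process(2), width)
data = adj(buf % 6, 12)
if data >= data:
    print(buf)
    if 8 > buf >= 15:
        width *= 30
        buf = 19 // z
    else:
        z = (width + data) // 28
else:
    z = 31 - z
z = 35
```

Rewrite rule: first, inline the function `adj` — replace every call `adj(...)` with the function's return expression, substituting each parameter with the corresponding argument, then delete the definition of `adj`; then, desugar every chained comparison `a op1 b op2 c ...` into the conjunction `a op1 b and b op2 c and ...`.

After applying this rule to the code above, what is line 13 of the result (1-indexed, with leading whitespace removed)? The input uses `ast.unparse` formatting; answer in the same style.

Transformed code:
buf = (26 <= 38) % data
width = (26 <= 36) - log(buf)
buf = (26 <= z + width) + (26 <= width)
data = 26 <= 12
if data >= data:
    print(buf)
    if 8 > buf and buf >= 15:
        width *= 30
        buf = 19 // z
    else:
        z = (width + data) // 28
else:
    z = 31 - z
z = 35

z = 31 - z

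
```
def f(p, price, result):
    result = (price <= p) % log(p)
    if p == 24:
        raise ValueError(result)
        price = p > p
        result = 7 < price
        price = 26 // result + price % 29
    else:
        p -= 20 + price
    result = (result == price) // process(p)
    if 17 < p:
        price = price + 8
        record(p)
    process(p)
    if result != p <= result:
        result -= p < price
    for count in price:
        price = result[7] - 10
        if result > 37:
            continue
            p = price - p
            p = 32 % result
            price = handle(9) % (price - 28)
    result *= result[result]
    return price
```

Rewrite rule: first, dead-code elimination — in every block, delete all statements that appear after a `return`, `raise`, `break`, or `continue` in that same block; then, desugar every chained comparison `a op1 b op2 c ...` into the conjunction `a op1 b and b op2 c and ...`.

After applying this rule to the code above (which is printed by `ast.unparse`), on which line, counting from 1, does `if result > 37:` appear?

16

Transformed code:
def f(p, price, result):
    result = (price <= p) % log(p)
    if p == 24:
        raise ValueError(result)
    else:
        p -= 20 + price
    result = (result == price) // process(p)
    if 17 < p:
        price = price + 8
        record(p)
    process(p)
    if result != p and p <= result:
        result -= p < price
    for count in price:
        price = result[7] - 10
        if result > 37:
            continue
    result *= result[result]
    return price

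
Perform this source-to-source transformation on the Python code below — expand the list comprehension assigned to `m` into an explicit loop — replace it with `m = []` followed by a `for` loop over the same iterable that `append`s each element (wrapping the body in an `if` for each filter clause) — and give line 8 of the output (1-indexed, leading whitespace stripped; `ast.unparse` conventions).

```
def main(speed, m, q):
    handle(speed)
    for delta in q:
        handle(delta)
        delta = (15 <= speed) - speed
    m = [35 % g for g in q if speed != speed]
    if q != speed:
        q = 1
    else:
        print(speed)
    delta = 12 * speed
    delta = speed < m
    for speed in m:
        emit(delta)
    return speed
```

if speed != speed:

Transformed code:
def main(speed, m, q):
    handle(speed)
    for delta in q:
        handle(delta)
        delta = (15 <= speed) - speed
    m = []
    for g in q:
        if speed != speed:
            m.append(35 % g)
    if q != speed:
        q = 1
    else:
        print(speed)
    delta = 12 * speed
    delta = speed < m
    for speed in m:
        emit(delta)
    return speed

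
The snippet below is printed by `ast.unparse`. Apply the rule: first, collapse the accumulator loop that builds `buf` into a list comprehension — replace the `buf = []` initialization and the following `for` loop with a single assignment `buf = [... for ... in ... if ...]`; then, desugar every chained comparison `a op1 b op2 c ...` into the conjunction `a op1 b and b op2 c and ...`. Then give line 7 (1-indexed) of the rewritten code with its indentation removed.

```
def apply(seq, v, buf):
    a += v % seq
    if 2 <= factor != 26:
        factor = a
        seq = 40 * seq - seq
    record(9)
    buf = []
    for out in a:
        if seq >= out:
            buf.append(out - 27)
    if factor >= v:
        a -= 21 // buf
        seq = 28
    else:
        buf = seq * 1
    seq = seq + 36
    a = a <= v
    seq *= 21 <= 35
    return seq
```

buf = [out - 27 for out in a if seq >= out]

Transformed code:
def apply(seq, v, buf):
    a += v % seq
    if 2 <= factor and factor != 26:
        factor = a
        seq = 40 * seq - seq
    record(9)
    buf = [out - 27 for out in a if seq >= out]
    if factor >= v:
        a -= 21 // buf
        seq = 28
    else:
        buf = seq * 1
    seq = seq + 36
    a = a <= v
    seq *= 21 <= 35
    return seq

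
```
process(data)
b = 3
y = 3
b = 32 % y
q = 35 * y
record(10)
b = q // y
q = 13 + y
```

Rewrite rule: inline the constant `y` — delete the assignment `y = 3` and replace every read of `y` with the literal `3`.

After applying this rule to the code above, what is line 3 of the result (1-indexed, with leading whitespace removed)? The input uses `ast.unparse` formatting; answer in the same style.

b = 32 % 3

Transformed code:
process(data)
b = 3
b = 32 % 3
q = 35 * 3
record(10)
b = q // 3
q = 13 + 3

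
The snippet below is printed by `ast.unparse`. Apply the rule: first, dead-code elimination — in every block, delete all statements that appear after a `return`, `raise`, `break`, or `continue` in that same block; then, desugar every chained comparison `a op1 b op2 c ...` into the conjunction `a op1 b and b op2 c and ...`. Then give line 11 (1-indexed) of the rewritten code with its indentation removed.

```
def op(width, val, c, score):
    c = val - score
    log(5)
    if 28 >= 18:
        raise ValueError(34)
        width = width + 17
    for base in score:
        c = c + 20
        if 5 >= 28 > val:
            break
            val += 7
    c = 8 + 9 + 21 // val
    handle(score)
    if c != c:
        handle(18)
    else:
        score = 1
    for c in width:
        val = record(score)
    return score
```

Transformed code:
def op(width, val, c, score):
    c = val - score
    log(5)
    if 28 >= 18:
        raise ValueError(34)
    for base in score:
        c = c + 20
        if 5 >= 28 and 28 > val:
            break
    c = 8 + 9 + 21 // val
    handle(score)
    if c != c:
        handle(18)
    else:
        score = 1
    for c in width:
        val = record(score)
    return score

handle(score)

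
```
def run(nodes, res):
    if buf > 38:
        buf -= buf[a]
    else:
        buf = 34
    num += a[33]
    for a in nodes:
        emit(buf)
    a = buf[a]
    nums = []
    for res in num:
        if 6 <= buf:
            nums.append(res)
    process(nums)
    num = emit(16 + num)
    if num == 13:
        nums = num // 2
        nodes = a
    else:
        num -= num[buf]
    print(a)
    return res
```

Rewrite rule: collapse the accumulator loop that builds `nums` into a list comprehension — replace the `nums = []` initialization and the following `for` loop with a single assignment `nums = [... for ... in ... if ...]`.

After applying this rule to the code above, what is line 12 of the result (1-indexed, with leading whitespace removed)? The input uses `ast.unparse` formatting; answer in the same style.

Transformed code:
def run(nodes, res):
    if buf > 38:
        buf -= buf[a]
    else:
        buf = 34
    num += a[33]
    for a in nodes:
        emit(buf)
    a = buf[a]
    nums = [res for res in num if 6 <= buf]
    process(nums)
    num = emit(16 + num)
    if num == 13:
        nums = num // 2
        nodes = a
    else:
        num -= num[buf]
    print(a)
    return res

num = emit(16 + num)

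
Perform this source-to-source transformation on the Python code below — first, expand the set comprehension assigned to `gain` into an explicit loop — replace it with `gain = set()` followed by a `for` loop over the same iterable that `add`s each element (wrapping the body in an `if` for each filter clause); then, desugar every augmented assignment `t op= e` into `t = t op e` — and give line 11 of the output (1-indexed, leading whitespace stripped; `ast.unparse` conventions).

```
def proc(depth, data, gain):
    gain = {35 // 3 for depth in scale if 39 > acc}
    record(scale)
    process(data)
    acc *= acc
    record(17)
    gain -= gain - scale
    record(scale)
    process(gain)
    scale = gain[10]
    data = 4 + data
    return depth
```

Transformed code:
def proc(depth, data, gain):
    gain = set()
    for depth in scale:
        if 39 > acc:
            gain.add(35 // 3)
    record(scale)
    process(data)
    acc = acc * acc
    record(17)
    gain = gain - (gain - scale)
    record(scale)
    process(gain)
    scale = gain[10]
    data = 4 + data
    return depth

record(scale)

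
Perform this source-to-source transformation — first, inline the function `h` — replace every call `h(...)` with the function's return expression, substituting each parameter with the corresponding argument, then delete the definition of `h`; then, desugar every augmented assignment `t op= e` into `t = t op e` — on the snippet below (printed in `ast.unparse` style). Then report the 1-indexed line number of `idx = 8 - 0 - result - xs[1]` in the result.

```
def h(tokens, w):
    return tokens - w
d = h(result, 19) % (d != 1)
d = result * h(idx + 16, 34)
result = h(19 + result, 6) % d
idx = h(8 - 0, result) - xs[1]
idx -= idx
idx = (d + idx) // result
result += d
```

4

Transformed code:
d = (result - 19) % (d != 1)
d = result * (idx + 16 - 34)
result = (19 + result - 6) % d
idx = 8 - 0 - result - xs[1]
idx = idx - idx
idx = (d + idx) // result
result = result + d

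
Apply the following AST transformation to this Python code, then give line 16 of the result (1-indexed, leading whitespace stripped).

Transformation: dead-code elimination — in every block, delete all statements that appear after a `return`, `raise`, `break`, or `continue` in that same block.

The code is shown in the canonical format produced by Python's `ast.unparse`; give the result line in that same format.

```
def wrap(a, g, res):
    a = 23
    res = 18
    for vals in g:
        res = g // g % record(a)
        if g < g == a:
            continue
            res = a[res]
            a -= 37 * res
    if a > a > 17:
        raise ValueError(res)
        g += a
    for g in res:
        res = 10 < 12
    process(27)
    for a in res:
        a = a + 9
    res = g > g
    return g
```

return g

Transformed code:
def wrap(a, g, res):
    a = 23
    res = 18
    for vals in g:
        res = g // g % record(a)
        if g < g == a:
            continue
    if a > a > 17:
        raise ValueError(res)
    for g in res:
        res = 10 < 12
    process(27)
    for a in res:
        a = a + 9
    res = g > g
    return g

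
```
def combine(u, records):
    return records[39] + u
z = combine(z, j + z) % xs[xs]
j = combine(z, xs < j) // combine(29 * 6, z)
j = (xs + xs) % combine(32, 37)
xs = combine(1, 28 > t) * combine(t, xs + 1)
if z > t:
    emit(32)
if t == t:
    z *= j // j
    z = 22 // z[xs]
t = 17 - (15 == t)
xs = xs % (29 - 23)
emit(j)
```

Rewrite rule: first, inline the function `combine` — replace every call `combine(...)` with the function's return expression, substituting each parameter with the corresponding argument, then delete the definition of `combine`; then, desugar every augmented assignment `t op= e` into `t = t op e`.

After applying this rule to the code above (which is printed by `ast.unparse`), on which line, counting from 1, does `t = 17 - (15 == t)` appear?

10

Transformed code:
z = ((j + z)[39] + z) % xs[xs]
j = ((xs < j)[39] + z) // (z[39] + 29 * 6)
j = (xs + xs) % (37[39] + 32)
xs = ((28 > t)[39] + 1) * ((xs + 1)[39] + t)
if z > t:
    emit(32)
if t == t:
    z = z * (j // j)
    z = 22 // z[xs]
t = 17 - (15 == t)
xs = xs % (29 - 23)
emit(j)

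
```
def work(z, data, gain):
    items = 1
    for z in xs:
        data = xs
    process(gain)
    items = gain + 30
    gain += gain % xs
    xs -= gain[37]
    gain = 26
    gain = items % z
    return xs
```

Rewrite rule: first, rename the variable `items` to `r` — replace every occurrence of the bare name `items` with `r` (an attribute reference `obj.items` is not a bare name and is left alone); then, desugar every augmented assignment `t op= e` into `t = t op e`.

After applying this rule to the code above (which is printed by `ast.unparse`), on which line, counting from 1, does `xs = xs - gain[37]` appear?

8

Transformed code:
def work(z, data, gain):
    r = 1
    for z in xs:
        data = xs
    process(gain)
    r = gain + 30
    gain = gain + gain % xs
    xs = xs - gain[37]
    gain = 26
    gain = r % z
    return xs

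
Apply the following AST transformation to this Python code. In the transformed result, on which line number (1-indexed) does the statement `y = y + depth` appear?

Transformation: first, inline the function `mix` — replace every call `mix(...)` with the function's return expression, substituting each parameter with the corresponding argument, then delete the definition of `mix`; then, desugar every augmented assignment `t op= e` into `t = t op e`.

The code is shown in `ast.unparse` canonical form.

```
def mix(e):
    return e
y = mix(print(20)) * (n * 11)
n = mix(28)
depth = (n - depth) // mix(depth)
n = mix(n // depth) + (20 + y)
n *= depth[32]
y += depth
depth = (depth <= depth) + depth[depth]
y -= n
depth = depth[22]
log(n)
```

Transformed code:
y = print(20) * (n * 11)
n = 28
depth = (n - depth) // depth
n = n // depth + (20 + y)
n = n * depth[32]
y = y + depth
depth = (depth <= depth) + depth[depth]
y = y - n
depth = depth[22]
log(n)

6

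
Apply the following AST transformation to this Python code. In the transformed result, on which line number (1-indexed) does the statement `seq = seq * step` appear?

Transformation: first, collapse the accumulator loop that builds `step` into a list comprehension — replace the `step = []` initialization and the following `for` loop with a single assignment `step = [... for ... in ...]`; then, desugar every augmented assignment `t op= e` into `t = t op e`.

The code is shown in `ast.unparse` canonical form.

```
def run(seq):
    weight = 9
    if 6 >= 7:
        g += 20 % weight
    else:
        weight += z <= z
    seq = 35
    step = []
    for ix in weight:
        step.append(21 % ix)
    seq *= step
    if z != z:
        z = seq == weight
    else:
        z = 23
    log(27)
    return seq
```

Transformed code:
def run(seq):
    weight = 9
    if 6 >= 7:
        g = g + 20 % weight
    else:
        weight = weight + (z <= z)
    seq = 35
    step = [21 % ix for ix in weight]
    seq = seq * step
    if z != z:
        z = seq == weight
    else:
        z = 23
    log(27)
    return seq

9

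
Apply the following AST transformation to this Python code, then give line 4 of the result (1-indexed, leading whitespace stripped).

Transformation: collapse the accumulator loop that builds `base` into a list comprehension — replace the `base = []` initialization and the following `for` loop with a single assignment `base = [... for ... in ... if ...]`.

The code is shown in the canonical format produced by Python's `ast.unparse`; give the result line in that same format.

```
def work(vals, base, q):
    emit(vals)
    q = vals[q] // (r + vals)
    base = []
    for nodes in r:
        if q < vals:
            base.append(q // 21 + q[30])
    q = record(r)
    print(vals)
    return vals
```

base = [q // 21 + q[30] for nodes in r if q < vals]

Transformed code:
def work(vals, base, q):
    emit(vals)
    q = vals[q] // (r + vals)
    base = [q // 21 + q[30] for nodes in r if q < vals]
    q = record(r)
    print(vals)
    return vals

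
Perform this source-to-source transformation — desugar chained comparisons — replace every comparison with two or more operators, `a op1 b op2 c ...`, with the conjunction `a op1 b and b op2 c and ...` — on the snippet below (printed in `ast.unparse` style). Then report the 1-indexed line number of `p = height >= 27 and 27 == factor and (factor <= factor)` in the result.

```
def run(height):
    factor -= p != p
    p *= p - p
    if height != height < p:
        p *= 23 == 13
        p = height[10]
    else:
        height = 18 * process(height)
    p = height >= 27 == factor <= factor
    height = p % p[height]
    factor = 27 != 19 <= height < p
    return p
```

9

Transformed code:
def run(height):
    factor -= p != p
    p *= p - p
    if height != height and height < p:
        p *= 23 == 13
        p = height[10]
    else:
        height = 18 * process(height)
    p = height >= 27 and 27 == factor and (factor <= factor)
    height = p % p[height]
    factor = 27 != 19 and 19 <= height and (height < p)
    return p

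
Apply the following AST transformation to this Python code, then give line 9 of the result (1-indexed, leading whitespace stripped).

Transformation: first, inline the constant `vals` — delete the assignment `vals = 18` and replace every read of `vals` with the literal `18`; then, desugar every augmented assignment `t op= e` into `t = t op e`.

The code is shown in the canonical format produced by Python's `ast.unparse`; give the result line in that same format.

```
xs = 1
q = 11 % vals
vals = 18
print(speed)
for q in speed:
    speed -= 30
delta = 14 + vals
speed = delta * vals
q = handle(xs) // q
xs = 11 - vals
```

xs = 11 - 18

Transformed code:
xs = 1
q = 11 % 18
print(speed)
for q in speed:
    speed = speed - 30
delta = 14 + 18
speed = delta * 18
q = handle(xs) // q
xs = 11 - 18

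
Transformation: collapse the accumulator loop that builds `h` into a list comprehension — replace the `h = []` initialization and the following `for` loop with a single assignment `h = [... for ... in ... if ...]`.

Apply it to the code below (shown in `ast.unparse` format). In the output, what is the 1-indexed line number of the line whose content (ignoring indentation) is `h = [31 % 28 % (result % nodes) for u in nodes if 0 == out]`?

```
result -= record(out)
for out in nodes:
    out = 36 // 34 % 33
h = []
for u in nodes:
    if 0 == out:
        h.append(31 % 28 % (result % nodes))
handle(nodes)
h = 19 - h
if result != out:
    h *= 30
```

4

Transformed code:
result -= record(out)
for out in nodes:
    out = 36 // 34 % 33
h = [31 % 28 % (result % nodes) for u in nodes if 0 == out]
handle(nodes)
h = 19 - h
if result != out:
    h *= 30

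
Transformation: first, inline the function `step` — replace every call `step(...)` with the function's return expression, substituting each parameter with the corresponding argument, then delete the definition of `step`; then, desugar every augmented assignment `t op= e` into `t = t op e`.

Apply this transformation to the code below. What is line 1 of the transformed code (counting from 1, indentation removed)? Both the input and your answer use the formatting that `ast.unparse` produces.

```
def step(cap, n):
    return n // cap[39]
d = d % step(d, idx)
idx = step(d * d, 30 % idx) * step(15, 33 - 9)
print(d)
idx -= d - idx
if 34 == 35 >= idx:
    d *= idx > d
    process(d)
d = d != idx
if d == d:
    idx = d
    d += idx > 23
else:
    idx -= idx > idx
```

d = d % (idx // d[39])

Transformed code:
d = d % (idx // d[39])
idx = 30 % idx // (d * d)[39] * ((33 - 9) // 15[39])
print(d)
idx = idx - (d - idx)
if 34 == 35 >= idx:
    d = d * (idx > d)
    process(d)
d = d != idx
if d == d:
    idx = d
    d = d + (idx > 23)
else:
    idx = idx - (idx > idx)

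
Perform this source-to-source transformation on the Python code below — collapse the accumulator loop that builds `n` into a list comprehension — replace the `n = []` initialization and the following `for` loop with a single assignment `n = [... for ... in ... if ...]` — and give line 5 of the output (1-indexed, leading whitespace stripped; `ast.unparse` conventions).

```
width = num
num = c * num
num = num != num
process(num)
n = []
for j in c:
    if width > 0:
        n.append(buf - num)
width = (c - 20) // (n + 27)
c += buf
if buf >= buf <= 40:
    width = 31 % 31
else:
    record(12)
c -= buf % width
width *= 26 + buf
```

n = [buf - num for j in c if width > 0]

Transformed code:
width = num
num = c * num
num = num != num
process(num)
n = [buf - num for j in c if width > 0]
width = (c - 20) // (n + 27)
c += buf
if buf >= buf <= 40:
    width = 31 % 31
else:
    record(12)
c -= buf % width
width *= 26 + buf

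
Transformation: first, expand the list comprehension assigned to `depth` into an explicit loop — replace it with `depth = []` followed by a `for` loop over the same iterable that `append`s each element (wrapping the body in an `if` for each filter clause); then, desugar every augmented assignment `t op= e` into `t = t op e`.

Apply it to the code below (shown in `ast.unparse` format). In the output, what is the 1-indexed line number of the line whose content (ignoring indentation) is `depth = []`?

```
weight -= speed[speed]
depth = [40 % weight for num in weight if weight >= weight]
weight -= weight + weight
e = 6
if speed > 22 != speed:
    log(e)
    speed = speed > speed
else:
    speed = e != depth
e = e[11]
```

Transformed code:
weight = weight - speed[speed]
depth = []
for num in weight:
    if weight >= weight:
        depth.append(40 % weight)
weight = weight - (weight + weight)
e = 6
if speed > 22 != speed:
    log(e)
    speed = speed > speed
else:
    speed = e != depth
e = e[11]

2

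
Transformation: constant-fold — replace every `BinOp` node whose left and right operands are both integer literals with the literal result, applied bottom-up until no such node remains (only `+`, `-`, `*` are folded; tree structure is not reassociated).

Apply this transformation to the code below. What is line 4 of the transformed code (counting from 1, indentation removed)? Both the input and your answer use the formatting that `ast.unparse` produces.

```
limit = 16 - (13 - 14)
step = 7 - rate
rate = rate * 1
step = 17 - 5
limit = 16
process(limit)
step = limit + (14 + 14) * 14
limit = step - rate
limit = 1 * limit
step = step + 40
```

step = 12

Transformed code:
limit = 17
step = 7 - rate
rate = rate * 1
step = 12
limit = 16
process(limit)
step = limit + 392
limit = step - rate
limit = 1 * limit
step = step + 40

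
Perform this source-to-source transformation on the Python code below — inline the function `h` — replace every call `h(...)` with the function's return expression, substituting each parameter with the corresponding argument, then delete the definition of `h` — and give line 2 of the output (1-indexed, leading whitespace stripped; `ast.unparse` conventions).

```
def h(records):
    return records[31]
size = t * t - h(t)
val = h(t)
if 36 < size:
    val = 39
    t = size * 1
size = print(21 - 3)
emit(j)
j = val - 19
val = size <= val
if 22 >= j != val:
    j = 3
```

Transformed code:
size = t * t - t[31]
val = t[31]
if 36 < size:
    val = 39
    t = size * 1
size = print(21 - 3)
emit(j)
j = val - 19
val = size <= val
if 22 >= j != val:
    j = 3

val = t[31]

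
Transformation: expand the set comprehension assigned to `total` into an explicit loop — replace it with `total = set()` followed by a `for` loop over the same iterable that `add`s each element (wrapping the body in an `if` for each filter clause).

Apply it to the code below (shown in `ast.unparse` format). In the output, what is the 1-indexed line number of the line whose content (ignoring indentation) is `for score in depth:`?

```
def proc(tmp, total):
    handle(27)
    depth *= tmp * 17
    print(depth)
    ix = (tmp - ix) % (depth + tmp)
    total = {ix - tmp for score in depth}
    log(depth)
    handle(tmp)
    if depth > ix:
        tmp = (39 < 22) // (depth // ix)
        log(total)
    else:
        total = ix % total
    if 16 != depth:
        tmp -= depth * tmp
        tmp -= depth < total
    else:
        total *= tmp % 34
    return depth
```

7

Transformed code:
def proc(tmp, total):
    handle(27)
    depth *= tmp * 17
    print(depth)
    ix = (tmp - ix) % (depth + tmp)
    total = set()
    for score in depth:
        total.add(ix - tmp)
    log(depth)
    handle(tmp)
    if depth > ix:
        tmp = (39 < 22) // (depth // ix)
        log(total)
    else:
        total = ix % total
    if 16 != depth:
        tmp -= depth * tmp
        tmp -= depth < total
    else:
        total *= tmp % 34
    return depth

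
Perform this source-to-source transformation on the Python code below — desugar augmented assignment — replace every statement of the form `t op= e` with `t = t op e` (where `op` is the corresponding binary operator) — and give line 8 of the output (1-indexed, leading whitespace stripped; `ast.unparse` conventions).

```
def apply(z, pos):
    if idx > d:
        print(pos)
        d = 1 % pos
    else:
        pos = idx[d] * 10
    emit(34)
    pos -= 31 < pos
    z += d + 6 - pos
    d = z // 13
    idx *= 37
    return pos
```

pos = pos - (31 < pos)

Transformed code:
def apply(z, pos):
    if idx > d:
        print(pos)
        d = 1 % pos
    else:
        pos = idx[d] * 10
    emit(34)
    pos = pos - (31 < pos)
    z = z + (d + 6 - pos)
    d = z // 13
    idx = idx * 37
    return pos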